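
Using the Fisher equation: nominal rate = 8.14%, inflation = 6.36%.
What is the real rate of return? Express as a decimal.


Formula: (1 + r_real) = (1 + r_nom) / (1 + inflation)
Substituting: (1 + r_real) = 1.0814 / 1.0636
(1 + r_real) = 1.016736
r_real = 1.016736 - 1 = 0.016736

0.016736


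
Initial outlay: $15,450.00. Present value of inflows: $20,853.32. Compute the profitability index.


Formula: PI = PV(cash flows) / initial investment
Substituting: PI = $20,853.32 / $15,450.00
PI = 1.3497

1.3497


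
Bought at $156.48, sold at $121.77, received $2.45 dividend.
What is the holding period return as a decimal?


Formula: HPR = (P1 - P0 + D) / P0
Gain: $121.77 - $156.48 + $2.45 = -$32.26
HPR = -$32.26 / $156.48 = -0.2062

-0.2062


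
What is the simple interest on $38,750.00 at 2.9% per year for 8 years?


Formula: I = P * r * t
Substituting: I = $38,750.00 * 0.029 * 8
Step: I = $38,750.00 * 0.232
I = $8,990.00

$8,990.00


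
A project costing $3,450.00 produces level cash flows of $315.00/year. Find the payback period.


Formula: Payback = investment / annual cash flow
Substituting: Payback = $3,450.00 / $315.00
Payback = 10.9524 years

10.9524 years


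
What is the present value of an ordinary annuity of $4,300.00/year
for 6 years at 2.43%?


Formula: PV = PMT * (1 - (1+r)^(-n)) / r
Discount factor: (1 + 0.0243)^(-6) = 0.865839
Bracket: 1 - 0.865839 = 0.134161
PV = $4,300.00 * 0.134161 / 0.0243 = $23,740.49

$23,740.49


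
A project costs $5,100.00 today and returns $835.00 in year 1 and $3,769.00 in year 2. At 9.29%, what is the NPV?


Formula: NPV = C0 + C1/(1+r) + C2/(1+r)^2
Discount C1: $835.00 / (1 + 0.0929) = $764.02
Discount C2: $3,769.00 / (1 + 0.0929)^2 = $3,155.48
NPV = -$5,100.00 + $764.02 + $3,155.48 = -$1,180.50

-$1,180.50


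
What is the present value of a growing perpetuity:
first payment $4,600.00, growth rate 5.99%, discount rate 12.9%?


Formula: PV = C / (r - g)
Spread: r - g = 0.129 - 0.0599 = 0.0691
Substituting: PV = $4,600.00 / 0.0691
PV = $66,570.19

$66,570.19


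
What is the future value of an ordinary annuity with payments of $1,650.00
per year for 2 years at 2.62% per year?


Formula: FV = PMT * ((1+r)^n - 1) / r
Growth factor: (1 + 0.0262)^2 = 1.053086
Numerator: 1.053086 - 1 = 0.053086
FV = $1,650.00 * 0.053086 / 0.0262 = $3,343.23

$3,343.23


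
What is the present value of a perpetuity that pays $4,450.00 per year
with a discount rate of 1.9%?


Formula: PV = C / r
Substituting: PV = $4,450.00 / 0.019
PV = $234,210.53

$234,210.53


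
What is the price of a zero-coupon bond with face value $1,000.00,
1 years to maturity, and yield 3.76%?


Formula: Price = FV / (1 + r)^n
Substituting: Price = $1,000.00 / (1 + 0.0376)^1
Discount factor: (1.0376)^1 = 1.0376
Price = $1,000.00 / 1.0376 = $963.76

$963.76


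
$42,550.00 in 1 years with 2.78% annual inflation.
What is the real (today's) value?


Formula: Real value = nominal / (1 + inflation)^years
Price level: (1 + 0.0278)^1 = 1.0278
Real value = $42,550.00 / 1.0278 = $41,399.10

$41,399.10


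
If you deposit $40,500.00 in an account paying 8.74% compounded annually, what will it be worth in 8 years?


Formula: FV = P * (1 + r)^n
Substituting: FV = $40,500.00 * (1 + 0.0874)^8
Growth factor: (1.0874)^8 = 1.954855
FV = $40,500.00 * 1.954855 = $79,171.64

$79,171.64


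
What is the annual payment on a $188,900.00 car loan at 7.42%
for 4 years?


Formula: PMT = PV * r / (1 - (1+r)^(-n))
Denominator: 1 - (1 + 0.0742)^(-4) = 0.248966
Numerator: $188,900.00 * 0.0742 = 14016.38
PMT = 14016.38 / 0.248966 = $56,298.30

$56,298.30


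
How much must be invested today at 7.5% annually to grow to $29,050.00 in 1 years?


Formula: PV = FV / (1 + r)^n
Substituting: PV = $29,050.00 / (1 + 0.075)^1
Discount factor: (1.075)^1 = 1.075
PV = $29,050.00 / 1.075 = $27,023.26

$27,023.26


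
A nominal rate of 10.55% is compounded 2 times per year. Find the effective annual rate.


Formula: EAR = (1 + r/m)^m - 1
Period rate: r/m = 0.1055 / 2 = 0.05275
Compounding: (1 + 0.05275)^2 = 1.108283
EAR = 1.108283 - 1 = 0.108283

0.108283


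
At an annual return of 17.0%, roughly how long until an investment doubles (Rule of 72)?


Formula: Years ≈ 72 / r
Substituting: Years ≈ 72 / 17.0
Years ≈ 4.2

4.2 years


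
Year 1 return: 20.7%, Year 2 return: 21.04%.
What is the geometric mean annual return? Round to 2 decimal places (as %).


Formula: Geometric mean = ((1+r1)*(1+r2))^(1/2) - 1
Product: (1 + 0.207) * (1 + 0.2104) = 1.207 * 1.2104 = 1.460953
Square root: 1.460953^0.5 = 1.208699
Geometric mean = 1.208699 - 1 = 0.208699
As percentage: 20.87%

20.87%


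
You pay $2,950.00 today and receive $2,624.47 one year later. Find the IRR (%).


Formula: IRR = C1/C0 - 1
Substituting: IRR = $2,624.47 / $2,950.00 - 1
Ratio: 0.889651 - 1 = -0.110349
IRR = -11.0349%

-11.0349%


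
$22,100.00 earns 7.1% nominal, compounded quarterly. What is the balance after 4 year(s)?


Formula: FV = P * (1 + r/m)^(m*t)
Period rate: r/m = 0.071 / 4 = 0.01775
Total periods: m*t = 4 * 4 = 16
Growth factor: (1 + 0.01775)^16 = 1.325128
FV = $22,100.00 * 1.325128 = $29,285.33

$29,285.33


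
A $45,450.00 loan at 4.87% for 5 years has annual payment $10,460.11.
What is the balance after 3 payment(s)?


Formula: Balance = PV*(1+r)^k - PMT*((1+r)^k - 1)/r
Growth: (1 + 0.0487)^3 = 1.153331
Accumulated factor: ((1+r)^k - 1)/r = 3.148472
Balance = $45,450.00 * 1.153331 - $10,460.11 * 3.148472
Balance = $19,485.51

$19,485.51


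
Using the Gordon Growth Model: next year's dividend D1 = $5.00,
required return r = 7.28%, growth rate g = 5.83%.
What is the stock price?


Formula: P = D1 / (r - g)
Spread: r - g = 0.0728 - 0.0583 = 0.0145
Substituting: P = $5.00 / 0.0145
P = $344.83

$344.83


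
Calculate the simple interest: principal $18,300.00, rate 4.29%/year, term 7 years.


Formula: I = P * r * t
Substituting: I = $18,300.00 * 0.0429 * 7
Step: I = $18,300.00 * 0.3003
I = $5,495.49

$5,495.49


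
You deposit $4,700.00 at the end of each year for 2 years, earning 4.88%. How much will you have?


Formula: FV = PMT * ((1+r)^n - 1) / r
Growth factor: (1 + 0.0488)^2 = 1.099981
Numerator: 1.099981 - 1 = 0.099981
FV = $4,700.00 * 0.099981 / 0.0488 = $9,629.36

$9,629.36


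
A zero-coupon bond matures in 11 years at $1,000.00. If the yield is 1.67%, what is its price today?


Formula: Price = FV / (1 + r)^n
Substituting: Price = $1,000.00 / (1 + 0.0167)^11
Discount factor: (1.0167)^11 = 1.199834
Price = $1,000.00 / 1.199834 = $833.45

$833.45


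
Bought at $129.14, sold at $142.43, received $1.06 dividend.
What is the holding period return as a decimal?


Formula: HPR = (P1 - P0 + D) / P0
Gain: $142.43 - $129.14 + $1.06 = $14.35
HPR = $14.35 / $129.14 = 0.1111

0.1111


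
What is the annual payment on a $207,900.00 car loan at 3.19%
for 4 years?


Formula: PMT = PV * r / (1 - (1+r)^(-n))
Denominator: 1 - (1 + 0.0319)^(-4) = 0.118039
Numerator: $207,900.00 * 0.0319 = 6632.01
PMT = 6632.01 / 0.118039 = $56,185.07

$56,185.07


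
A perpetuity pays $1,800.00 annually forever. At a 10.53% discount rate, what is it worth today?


Formula: PV = C / r
Substituting: PV = $1,800.00 / 0.1053
PV = $17,094.02

$17,094.02


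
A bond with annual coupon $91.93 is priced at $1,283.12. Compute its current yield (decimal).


Formula: Current yield = annual coupon / price
Substituting: CY = $91.93 / $1,283.12
CY = 0.071646

0.071646


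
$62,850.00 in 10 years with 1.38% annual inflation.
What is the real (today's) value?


Formula: Real value = nominal / (1 + inflation)^years
Price level: (1 + 0.0138)^10 = 1.146893
Real value = $62,850.00 / 1.146893 = $54,800.23

$54,800.23


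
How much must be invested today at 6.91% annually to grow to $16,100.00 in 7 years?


Formula: PV = FV / (1 + r)^n
Substituting: PV = $16,100.00 / (1 + 0.0691)^7
Discount factor: (1.0691)^7 = 1.596351
PV = $16,100.00 / 1.596351 = $10,085.50

$10,085.50


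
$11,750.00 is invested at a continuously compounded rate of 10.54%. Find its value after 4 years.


Formula: FV = P * e^(r*t)
Exponent: r*t = 0.1054 * 4 = 0.4216
e^(0.4216) = 1.524399
FV = $11,750.00 * 1.524399 = $17,911.68

$17,911.68


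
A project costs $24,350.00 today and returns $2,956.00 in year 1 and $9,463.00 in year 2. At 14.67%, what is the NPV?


Formula: NPV = C0 + C1/(1+r) + C2/(1+r)^2
Discount C1: $2,956.00 / (1 + 0.1467) = $2,577.83
Discount C2: $9,463.00 / (1 + 0.1467)^2 = $7,196.63
NPV = -$24,350.00 + $2,577.83 + $7,196.63 = -$14,575.54

-$14,575.54


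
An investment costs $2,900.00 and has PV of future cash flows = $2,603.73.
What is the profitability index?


Formula: PI = PV(cash flows) / initial investment
Substituting: PI = $2,603.73 / $2,900.00
PI = 0.8978

0.8978


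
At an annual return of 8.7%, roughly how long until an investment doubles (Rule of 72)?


Formula: Years ≈ 72 / r
Substituting: Years ≈ 72 / 8.7
Years ≈ 8.3

8.3 years


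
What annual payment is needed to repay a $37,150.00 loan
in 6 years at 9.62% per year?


Formula: PMT = PV * r / (1 - (1+r)^(-n))
Denominator: 1 - (1 + 0.0962)^(-6) = 0.423683
Numerator: $37,150.00 * 0.0962 = 3573.83
PMT = 3573.83 / 0.423683 = $8,435.15

$8,435.15


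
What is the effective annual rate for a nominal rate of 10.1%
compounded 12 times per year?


Formula: EAR = (1 + r/m)^m - 1
Period rate: r/m = 0.101 / 12 = 0.008417
Compounding: (1 + 0.008417)^12 = 1.105809
EAR = 1.105809 - 1 = 0.105809

0.105809


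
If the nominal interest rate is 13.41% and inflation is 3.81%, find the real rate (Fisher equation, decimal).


Formula: (1 + r_real) = (1 + r_nom) / (1 + inflation)
Substituting: (1 + r_real) = 1.1341 / 1.0381
(1 + r_real) = 1.092477
r_real = 1.092477 - 1 = 0.092477

0.092477


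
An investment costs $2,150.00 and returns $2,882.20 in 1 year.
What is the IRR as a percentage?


Formula: IRR = C1/C0 - 1
Substituting: IRR = $2,882.20 / $2,150.00 - 1
Ratio: 1.340558 - 1 = 0.340558
IRR = 34.0558%

34.0558%


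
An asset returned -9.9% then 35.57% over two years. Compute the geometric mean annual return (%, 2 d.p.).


Formula: Geometric mean = ((1+r1)*(1+r2))^(1/2) - 1
Product: (1 + -0.099) * (1 + 0.3557) = 0.901 * 1.3557 = 1.221486
Square root: 1.221486^0.5 = 1.105208
Geometric mean = 1.105208 - 1 = 0.105208
As percentage: 10.52%

10.52%


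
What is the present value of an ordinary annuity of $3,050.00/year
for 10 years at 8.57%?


Formula: PV = PMT * (1 - (1+r)^(-n)) / r
Discount factor: (1 + 0.0857)^(-10) = 0.439442
Bracket: 1 - 0.439442 = 0.560558
PV = $3,050.00 * 0.560558 / 0.0857 = $19,949.85

$19,949.85


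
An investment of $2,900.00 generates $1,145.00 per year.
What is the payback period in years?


Formula: Payback = investment / annual cash flow
Substituting: Payback = $2,900.00 / $1,145.00
Payback = 2.5328 years

2.5328 years


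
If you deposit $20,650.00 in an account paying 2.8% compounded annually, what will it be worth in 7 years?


Formula: FV = P * (1 + r)^n
Substituting: FV = $20,650.00 * (1 + 0.028)^7
Growth factor: (1.028)^7 = 1.213254
FV = $20,650.00 * 1.213254 = $25,053.70

$25,053.70


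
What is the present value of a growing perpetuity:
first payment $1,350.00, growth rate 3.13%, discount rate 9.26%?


Formula: PV = C / (r - g)
Spread: r - g = 0.0926 - 0.0313 = 0.0613
Substituting: PV = $1,350.00 / 0.0613
PV = $22,022.84

$22,022.84


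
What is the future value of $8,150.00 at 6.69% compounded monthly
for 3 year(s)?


Formula: FV = P * (1 + r/m)^(m*t)
Period rate: r/m = 0.0669 / 12 = 0.005575
Total periods: m*t = 12 * 3 = 36
Growth factor: (1 + 0.005575)^36 = 1.221577
FV = $8,150.00 * 1.221577 = $9,955.85

$9,955.85


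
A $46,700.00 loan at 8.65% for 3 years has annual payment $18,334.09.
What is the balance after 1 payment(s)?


Formula: Balance = PV*(1+r)^k - PMT*((1+r)^k - 1)/r
Growth: (1 + 0.0865)^1 = 1.0865
Accumulated factor: ((1+r)^k - 1)/r = 1.0
Balance = $46,700.00 * 1.0865 - $18,334.09 * 1.0
Balance = $32,405.46

$32,405.46


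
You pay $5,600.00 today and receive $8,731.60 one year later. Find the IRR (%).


Formula: IRR = C1/C0 - 1
Substituting: IRR = $8,731.60 / $5,600.00 - 1
Ratio: 1.559214 - 1 = 0.559214
IRR = 55.9214%

55.9214%


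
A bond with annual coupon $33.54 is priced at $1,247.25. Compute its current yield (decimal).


Formula: Current yield = annual coupon / price
Substituting: CY = $33.54 / $1,247.25
CY = 0.026891

0.026891


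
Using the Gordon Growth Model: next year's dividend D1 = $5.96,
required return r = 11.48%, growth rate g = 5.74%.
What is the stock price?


Formula: P = D1 / (r - g)
Spread: r - g = 0.1148 - 0.0574 = 0.0574
Substituting: P = $5.96 / 0.0574
P = $103.83

$103.83


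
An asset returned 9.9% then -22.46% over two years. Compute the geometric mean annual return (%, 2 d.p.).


Formula: Geometric mean = ((1+r1)*(1+r2))^(1/2) - 1
Product: (1 + 0.099) * (1 + -0.2246) = 1.099 * 0.7754 = 0.852165
Square root: 0.852165^0.5 = 0.923128
Geometric mean = 0.923128 - 1 = -0.076872
As percentage: -7.69%

-7.69%


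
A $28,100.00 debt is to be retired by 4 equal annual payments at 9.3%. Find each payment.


Formula: PMT = PV * r / (1 - (1+r)^(-n))
Denominator: 1 - (1 + 0.093)^(-4) = 0.299321
Numerator: $28,100.00 * 0.093 = 2613.3
PMT = 2613.3 / 0.299321 = $8,730.77

$8,730.77


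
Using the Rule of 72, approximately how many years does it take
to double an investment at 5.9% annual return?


Formula: Years ≈ 72 / r
Substituting: Years ≈ 72 / 5.9
Years ≈ 12.2

12.2 years


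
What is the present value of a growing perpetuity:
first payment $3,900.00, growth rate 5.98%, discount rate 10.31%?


Formula: PV = C / (r - g)
Spread: r - g = 0.1031 - 0.0598 = 0.0433
Substituting: PV = $3,900.00 / 0.0433
PV = $90,069.28

$90,069.28


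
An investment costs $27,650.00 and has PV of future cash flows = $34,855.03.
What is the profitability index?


Formula: PI = PV(cash flows) / initial investment
Substituting: PI = $34,855.03 / $27,650.00
PI = 1.2606

1.2606


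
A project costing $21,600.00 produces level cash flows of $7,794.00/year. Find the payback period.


Formula: Payback = investment / annual cash flow
Substituting: Payback = $21,600.00 / $7,794.00
Payback = 2.7714 years

2.7714 years


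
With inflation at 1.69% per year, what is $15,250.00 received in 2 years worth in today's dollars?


Formula: Real value = nominal / (1 + inflation)^years
Price level: (1 + 0.0169)^2 = 1.034086
Real value = $15,250.00 / 1.034086 = $14,747.33

$14,747.33


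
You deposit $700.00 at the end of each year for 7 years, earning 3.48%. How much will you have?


Formula: FV = PMT * ((1+r)^n - 1) / r
Growth factor: (1 + 0.0348)^7 = 1.270559
Numerator: 1.270559 - 1 = 0.270559
FV = $700.00 * 0.270559 / 0.0348 = $5,442.28

$5,442.28


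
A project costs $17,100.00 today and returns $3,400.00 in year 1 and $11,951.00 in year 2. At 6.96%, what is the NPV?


Formula: NPV = C0 + C1/(1+r) + C2/(1+r)^2
Discount C1: $3,400.00 / (1 + 0.0696) = $3,178.76
Discount C2: $11,951.00 / (1 + 0.0696)^2 = $10,446.28
NPV = -$17,100.00 + $3,178.76 + $10,446.28 = -$3,474.97

-$3,474.97


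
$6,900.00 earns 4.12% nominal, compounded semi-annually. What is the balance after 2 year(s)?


Formula: FV = P * (1 + r/m)^(m*t)
Period rate: r/m = 0.0412 / 2 = 0.0206
Total periods: m*t = 2 * 2 = 4
Growth factor: (1 + 0.0206)^4 = 1.084981
FV = $6,900.00 * 1.084981 = $7,486.37

$7,486.37


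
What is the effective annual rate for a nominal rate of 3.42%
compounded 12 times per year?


Formula: EAR = (1 + r/m)^m - 1
Period rate: r/m = 0.0342 / 12 = 0.00285
Compounding: (1 + 0.00285)^12 = 1.034741
EAR = 1.034741 - 1 = 0.034741

0.034741


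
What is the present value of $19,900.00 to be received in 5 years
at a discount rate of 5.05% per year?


Formula: PV = FV / (1 + r)^n
Substituting: PV = $19,900.00 / (1 + 0.0505)^5
Discount factor: (1.0505)^5 = 1.279323
PV = $19,900.00 / 1.279323 = $15,555.10

$15,555.10


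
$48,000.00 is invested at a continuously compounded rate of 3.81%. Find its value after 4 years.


Formula: FV = P * e^(r*t)
Exponent: r*t = 0.0381 * 4 = 0.1524
e^(0.1524) = 1.164626
FV = $48,000.00 * 1.164626 = $55,902.05

$55,902.05


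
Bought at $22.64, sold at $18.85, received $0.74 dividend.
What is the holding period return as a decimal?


Formula: HPR = (P1 - P0 + D) / P0
Gain: $18.85 - $22.64 + $0.74 = -$3.05
HPR = -$3.05 / $22.64 = -0.1347

-0.1347


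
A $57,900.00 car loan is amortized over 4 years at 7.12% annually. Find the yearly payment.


Formula: PMT = PV * r / (1 - (1+r)^(-n))
Denominator: 1 - (1 + 0.0712)^(-4) = 0.240518
Numerator: $57,900.00 * 0.0712 = 4122.48
PMT = 4122.48 / 0.240518 = $17,140.04

$17,140.04


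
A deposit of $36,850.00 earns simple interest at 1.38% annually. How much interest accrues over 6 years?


Formula: I = P * r * t
Substituting: I = $36,850.00 * 0.0138 * 6
Step: I = $36,850.00 * 0.0828
I = $3,051.18

$3,051.18


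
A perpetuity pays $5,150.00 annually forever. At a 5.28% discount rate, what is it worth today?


Formula: PV = C / r
Substituting: PV = $5,150.00 / 0.0528
PV = $97,537.88

$97,537.88


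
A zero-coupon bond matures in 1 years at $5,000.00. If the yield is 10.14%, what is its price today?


Formula: Price = FV / (1 + r)^n
Substituting: Price = $5,000.00 / (1 + 0.1014)^1
Discount factor: (1.1014)^1 = 1.1014
Price = $5,000.00 / 1.1014 = $4,539.68

$4,539.68


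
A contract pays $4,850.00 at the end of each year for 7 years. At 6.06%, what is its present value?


Formula: PV = PMT * (1 - (1+r)^(-n)) / r
Discount factor: (1 + 0.0606)^(-7) = 0.662428
Bracket: 1 - 0.662428 = 0.337572
PV = $4,850.00 * 0.337572 / 0.0606 = $27,016.91

$27,016.91


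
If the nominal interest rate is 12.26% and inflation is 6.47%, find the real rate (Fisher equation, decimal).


Formula: (1 + r_real) = (1 + r_nom) / (1 + inflation)
Substituting: (1 + r_real) = 1.1226 / 1.0647
(1 + r_real) = 1.054382
r_real = 1.054382 - 1 = 0.054382

0.054382


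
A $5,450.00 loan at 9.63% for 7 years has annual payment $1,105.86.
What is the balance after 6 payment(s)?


Formula: Balance = PV*(1+r)^k - PMT*((1+r)^k - 1)/r
Growth: (1 + 0.0963)^6 = 1.736107
Accumulated factor: ((1+r)^k - 1)/r = 7.643894
Balance = $5,450.00 * 1.736107 - $1,105.86 * 7.643894
Balance = $1,008.71

$1,008.71


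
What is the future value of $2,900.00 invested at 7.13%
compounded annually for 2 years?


Formula: FV = P * (1 + r)^n
Substituting: FV = $2,900.00 * (1 + 0.0713)^2
Growth factor: (1.0713)^2 = 1.147684
FV = $2,900.00 * 1.147684 = $3,328.28

$3,328.28


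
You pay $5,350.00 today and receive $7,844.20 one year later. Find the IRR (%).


Formula: IRR = C1/C0 - 1
Substituting: IRR = $7,844.20 / $5,350.00 - 1
Ratio: 1.466206 - 1 = 0.466206
IRR = 46.6206%

46.6206%


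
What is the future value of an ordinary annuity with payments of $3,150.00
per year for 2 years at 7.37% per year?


Formula: FV = PMT * ((1+r)^n - 1) / r
Growth factor: (1 + 0.0737)^2 = 1.152832
Numerator: 1.152832 - 1 = 0.152832
FV = $3,150.00 * 0.152832 / 0.0737 = $6,532.16

$6,532.16


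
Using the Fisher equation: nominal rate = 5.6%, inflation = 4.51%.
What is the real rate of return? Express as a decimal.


Formula: (1 + r_real) = (1 + r_nom) / (1 + inflation)
Substituting: (1 + r_real) = 1.056 / 1.0451
(1 + r_real) = 1.01043
r_real = 1.01043 - 1 = 0.01043

0.01043


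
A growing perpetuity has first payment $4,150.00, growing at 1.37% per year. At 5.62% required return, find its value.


Formula: PV = C / (r - g)
Spread: r - g = 0.0562 - 0.0137 = 0.0425
Substituting: PV = $4,150.00 / 0.0425
PV = $97,647.06

$97,647.06


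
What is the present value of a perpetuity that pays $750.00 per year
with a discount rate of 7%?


Formula: PV = C / r
Substituting: PV = $750.00 / 0.07
PV = $10,714.29

$10,714.29


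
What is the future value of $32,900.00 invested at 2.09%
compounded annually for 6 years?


Formula: FV = P * (1 + r)^n
Substituting: FV = $32,900.00 * (1 + 0.0209)^6
Growth factor: (1.0209)^6 = 1.132138
FV = $32,900.00 * 1.132138 = $37,247.33

$37,247.33


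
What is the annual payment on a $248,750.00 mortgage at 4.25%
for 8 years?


Formula: PMT = PV * r / (1 - (1+r)^(-n))
Denominator: 1 - (1 + 0.0425)^(-8) = 0.283211
Numerator: $248,750.00 * 0.0425 = 10571.875
PMT = 10571.875 / 0.283211 = $37,328.65

$37,328.65


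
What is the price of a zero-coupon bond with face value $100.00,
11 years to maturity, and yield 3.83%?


Formula: Price = FV / (1 + r)^n
Substituting: Price = $100.00 / (1 + 0.0383)^11
Discount factor: (1.0383)^11 = 1.511999
Price = $100.00 / 1.511999 = $66.14

$66.14


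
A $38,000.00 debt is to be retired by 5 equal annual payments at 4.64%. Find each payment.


Formula: PMT = PV * r / (1 - (1+r)^(-n))
Denominator: 1 - (1 + 0.0464)^(-5) = 0.202903
Numerator: $38,000.00 * 0.0464 = 1763.2
PMT = 1763.2 / 0.202903 = $8,689.88

$8,689.88


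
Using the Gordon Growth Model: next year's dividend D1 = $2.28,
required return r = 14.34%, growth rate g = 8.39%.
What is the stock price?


Formula: P = D1 / (r - g)
Spread: r - g = 0.1434 - 0.0839 = 0.0595
Substituting: P = $2.28 / 0.0595
P = $38.32

$38.32


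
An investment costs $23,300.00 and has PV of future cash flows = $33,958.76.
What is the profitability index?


Formula: PI = PV(cash flows) / initial investment
Substituting: PI = $33,958.76 / $23,300.00
PI = 1.4575

1.4575


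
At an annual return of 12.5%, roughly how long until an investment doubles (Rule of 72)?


Formula: Years ≈ 72 / r
Substituting: Years ≈ 72 / 12.5
Years ≈ 5.8

5.8 years


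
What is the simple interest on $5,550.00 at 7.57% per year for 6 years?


Formula: I = P * r * t
Substituting: I = $5,550.00 * 0.0757 * 6
Step: I = $5,550.00 * 0.4542
I = $2,520.81

$2,520.81


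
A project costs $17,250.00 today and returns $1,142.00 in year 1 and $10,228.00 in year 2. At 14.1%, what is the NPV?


Formula: NPV = C0 + C1/(1+r) + C2/(1+r)^2
Discount C1: $1,142.00 / (1 + 0.141) = $1,000.88
Discount C2: $10,228.00 / (1 + 0.141)^2 = $7,856.32
NPV = -$17,250.00 + $1,000.88 + $7,856.32 = -$8,392.80

-$8,392.80


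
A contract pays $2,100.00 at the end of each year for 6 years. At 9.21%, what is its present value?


Formula: PV = PMT * (1 - (1+r)^(-n)) / r
Discount factor: (1 + 0.0921)^(-6) = 0.589421
Bracket: 1 - 0.589421 = 0.410579
PV = $2,100.00 * 0.410579 / 0.0921 = $9,361.74

$9,361.74


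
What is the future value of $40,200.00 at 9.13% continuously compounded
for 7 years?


Formula: FV = P * e^(r*t)
Exponent: r*t = 0.0913 * 7 = 0.6391
e^(0.6391) = 1.894775
FV = $40,200.00 * 1.894775 = $76,169.95

$76,169.95


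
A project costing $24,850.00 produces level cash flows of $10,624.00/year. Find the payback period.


Formula: Payback = investment / annual cash flow
Substituting: Payback = $24,850.00 / $10,624.00
Payback = 2.339 years

2.339 years


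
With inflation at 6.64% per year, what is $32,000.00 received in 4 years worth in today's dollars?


Formula: Real value = nominal / (1 + inflation)^years
Price level: (1 + 0.0664)^4 = 1.293244
Real value = $32,000.00 / 1.293244 = $24,743.97

$24,743.97


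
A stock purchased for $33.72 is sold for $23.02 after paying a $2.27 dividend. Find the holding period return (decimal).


Formula: HPR = (P1 - P0 + D) / P0
Gain: $23.02 - $33.72 + $2.27 = -$8.43
HPR = -$8.43 / $33.72 = -0.25

-0.25


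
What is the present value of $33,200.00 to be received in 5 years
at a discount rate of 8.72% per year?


Formula: PV = FV / (1 + r)^n
Substituting: PV = $33,200.00 / (1 + 0.0872)^5
Discount factor: (1.0872)^5 = 1.518963
PV = $33,200.00 / 1.518963 = $21,857.02

$21,857.02


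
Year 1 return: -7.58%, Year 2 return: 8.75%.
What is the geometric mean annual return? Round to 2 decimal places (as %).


Formula: Geometric mean = ((1+r1)*(1+r2))^(1/2) - 1
Product: (1 + -0.0758) * (1 + 0.0875) = 0.9242 * 1.0875 = 1.005068
Square root: 1.005068^0.5 = 1.002531
Geometric mean = 1.002531 - 1 = 0.002531
As percentage: 0.25%

0.25%


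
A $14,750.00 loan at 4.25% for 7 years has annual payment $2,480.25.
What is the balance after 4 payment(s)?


Formula: Balance = PV*(1+r)^k - PMT*((1+r)^k - 1)/r
Growth: (1 + 0.0425)^4 = 1.181148
Accumulated factor: ((1+r)^k - 1)/r = 4.262302
Balance = $14,750.00 * 1.181148 - $2,480.25 * 4.262302
Balance = $6,850.36

$6,850.36


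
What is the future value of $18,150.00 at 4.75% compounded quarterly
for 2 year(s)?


Formula: FV = P * (1 + r/m)^(m*t)
Period rate: r/m = 0.0475 / 4 = 0.011875
Total periods: m*t = 4 * 2 = 8
Growth factor: (1 + 0.011875)^8 = 1.099044
FV = $18,150.00 * 1.099044 = $19,947.64

$19,947.64


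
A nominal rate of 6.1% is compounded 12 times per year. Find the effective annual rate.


Formula: EAR = (1 + r/m)^m - 1
Period rate: r/m = 0.061 / 12 = 0.005083
Compounding: (1 + 0.005083)^12 = 1.062735
EAR = 1.062735 - 1 = 0.062735

0.062735


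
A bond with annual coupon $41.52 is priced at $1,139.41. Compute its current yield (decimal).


Formula: Current yield = annual coupon / price
Substituting: CY = $41.52 / $1,139.41
CY = 0.03644

0.03644


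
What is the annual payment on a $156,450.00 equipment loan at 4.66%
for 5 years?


Formula: PMT = PV * r / (1 - (1+r)^(-n))
Denominator: 1 - (1 + 0.0466)^(-5) = 0.203664
Numerator: $156,450.00 * 0.0466 = 7290.57
PMT = 7290.57 / 0.203664 = $35,797.05

$35,797.05


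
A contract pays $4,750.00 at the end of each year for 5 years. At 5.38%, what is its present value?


Formula: PV = PMT * (1 - (1+r)^(-n)) / r
Discount factor: (1 + 0.0538)^(-5) = 0.769501
Bracket: 1 - 0.769501 = 0.230499
PV = $4,750.00 * 0.230499 / 0.0538 = $20,350.77

$20,350.77


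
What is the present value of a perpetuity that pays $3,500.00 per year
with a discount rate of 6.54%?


Formula: PV = C / r
Substituting: PV = $3,500.00 / 0.0654
PV = $53,516.82

$53,516.82


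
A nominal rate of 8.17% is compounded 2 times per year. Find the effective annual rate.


Formula: EAR = (1 + r/m)^m - 1
Period rate: r/m = 0.0817 / 2 = 0.04085
Compounding: (1 + 0.04085)^2 = 1.083369
EAR = 1.083369 - 1 = 0.083369

0.083369


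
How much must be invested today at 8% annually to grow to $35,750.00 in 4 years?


Formula: PV = FV / (1 + r)^n
Substituting: PV = $35,750.00 / (1 + 0.08)^4
Discount factor: (1.08)^4 = 1.360489
PV = $35,750.00 / 1.360489 = $26,277.32

$26,277.32


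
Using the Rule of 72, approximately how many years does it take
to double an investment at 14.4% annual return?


Formula: Years ≈ 72 / r
Substituting: Years ≈ 72 / 14.4
Years ≈ 5.0

5.0 years


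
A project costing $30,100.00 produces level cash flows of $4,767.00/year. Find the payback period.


Formula: Payback = investment / annual cash flow
Substituting: Payback = $30,100.00 / $4,767.00
Payback = 6.3142 years

6.3142 years


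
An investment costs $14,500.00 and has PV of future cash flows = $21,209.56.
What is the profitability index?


Formula: PI = PV(cash flows) / initial investment
Substituting: PI = $21,209.56 / $14,500.00
PI = 1.4627

1.4627


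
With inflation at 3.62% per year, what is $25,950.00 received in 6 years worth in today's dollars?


Formula: Real value = nominal / (1 + inflation)^years
Price level: (1 + 0.0362)^6 = 1.237831
Real value = $25,950.00 / 1.237831 = $20,964.08

$20,964.08


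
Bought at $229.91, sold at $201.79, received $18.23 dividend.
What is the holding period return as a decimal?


Formula: HPR = (P1 - P0 + D) / P0
Gain: $201.79 - $229.91 + $18.23 = -$9.89
HPR = -$9.89 / $229.91 = -0.043

-0.043


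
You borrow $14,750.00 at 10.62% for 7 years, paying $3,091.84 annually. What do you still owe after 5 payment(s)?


Formula: Balance = PV*(1+r)^k - PMT*((1+r)^k - 1)/r
Growth: (1 + 0.1062)^5 = 1.656412
Accumulated factor: ((1+r)^k - 1)/r = 6.1809
Balance = $14,750.00 * 1.656412 - $3,091.84 * 6.1809
Balance = $5,321.72

$5,321.72


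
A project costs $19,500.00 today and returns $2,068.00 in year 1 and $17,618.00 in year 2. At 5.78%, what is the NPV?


Formula: NPV = C0 + C1/(1+r) + C2/(1+r)^2
Discount C1: $2,068.00 / (1 + 0.0578) = $1,955.00
Discount C2: $17,618.00 / (1 + 0.0578)^2 = $15,745.25
NPV = -$19,500.00 + $1,955.00 + $15,745.25 = -$1,799.75

-$1,799.75


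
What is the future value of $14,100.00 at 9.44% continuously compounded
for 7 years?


Formula: FV = P * e^(r*t)
Exponent: r*t = 0.0944 * 7 = 0.6608
e^(0.6608) = 1.936341
FV = $14,100.00 * 1.936341 = $27,302.41

$27,302.41


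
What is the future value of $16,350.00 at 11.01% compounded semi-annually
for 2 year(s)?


Formula: FV = P * (1 + r/m)^(m*t)
Period rate: r/m = 0.1101 / 2 = 0.05505
Total periods: m*t = 2 * 2 = 4
Growth factor: (1 + 0.05505)^4 = 1.23906
FV = $16,350.00 * 1.23906 = $20,258.62

$20,258.62


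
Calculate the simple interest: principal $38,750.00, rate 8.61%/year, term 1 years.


Formula: I = P * r * t
Substituting: I = $38,750.00 * 0.0861 * 1
Step: I = $38,750.00 * 0.0861
I = $3,336.38

$3,336.38


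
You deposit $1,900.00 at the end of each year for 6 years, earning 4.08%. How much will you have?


Formula: FV = PMT * ((1+r)^n - 1) / r
Growth factor: (1 + 0.0408)^6 = 1.27117
Numerator: 1.27117 - 1 = 0.27117
FV = $1,900.00 * 0.27117 / 0.0408 = $12,628.02

$12,628.02


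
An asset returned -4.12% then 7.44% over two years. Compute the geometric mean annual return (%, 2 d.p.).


Formula: Geometric mean = ((1+r1)*(1+r2))^(1/2) - 1
Product: (1 + -0.0412) * (1 + 0.0744) = 0.9588 * 1.0744 = 1.030135
Square root: 1.030135^0.5 = 1.014956
Geometric mean = 1.014956 - 1 = 0.014956
As percentage: 1.50%

1.50%


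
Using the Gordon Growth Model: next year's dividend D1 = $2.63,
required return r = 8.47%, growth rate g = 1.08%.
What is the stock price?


Formula: P = D1 / (r - g)
Spread: r - g = 0.0847 - 0.0108 = 0.0739
Substituting: P = $2.63 / 0.0739
P = $35.59

$35.59


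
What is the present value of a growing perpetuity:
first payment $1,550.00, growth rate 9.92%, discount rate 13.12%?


Formula: PV = C / (r - g)
Spread: r - g = 0.1312 - 0.0992 = 0.032
Substituting: PV = $1,550.00 / 0.032
PV = $48,437.50

$48,437.50


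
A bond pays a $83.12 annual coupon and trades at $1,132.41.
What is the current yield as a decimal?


Formula: Current yield = annual coupon / price
Substituting: CY = $83.12 / $1,132.41
CY = 0.073401

0.073401


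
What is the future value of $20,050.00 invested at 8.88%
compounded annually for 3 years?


Formula: FV = P * (1 + r)^n
Substituting: FV = $20,050.00 * (1 + 0.0888)^3
Growth factor: (1.0888)^3 = 1.290757
FV = $20,050.00 * 1.290757 = $25,879.67

$25,879.67


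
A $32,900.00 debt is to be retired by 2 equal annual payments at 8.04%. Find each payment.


Formula: PMT = PV * r / (1 - (1+r)^(-n))
Denominator: 1 - (1 + 0.0804)^(-2) = 0.143296
Numerator: $32,900.00 * 0.0804 = 2645.16
PMT = 2645.16 / 0.143296 = $18,459.43

$18,459.43


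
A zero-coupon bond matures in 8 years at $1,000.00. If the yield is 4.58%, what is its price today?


Formula: Price = FV / (1 + r)^n
Substituting: Price = $1,000.00 / (1 + 0.0458)^8
Discount factor: (1.0458)^8 = 1.430834
Price = $1,000.00 / 1.430834 = $698.89

$698.89


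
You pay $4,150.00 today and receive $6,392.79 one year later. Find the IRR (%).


Formula: IRR = C1/C0 - 1
Substituting: IRR = $6,392.79 / $4,150.00 - 1
Ratio: 1.540431 - 1 = 0.540431
IRR = 54.0431%

54.0431%


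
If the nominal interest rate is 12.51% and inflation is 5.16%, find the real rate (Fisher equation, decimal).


Formula: (1 + r_real) = (1 + r_nom) / (1 + inflation)
Substituting: (1 + r_real) = 1.1251 / 1.0516
(1 + r_real) = 1.069893
r_real = 1.069893 - 1 = 0.069893

0.069893


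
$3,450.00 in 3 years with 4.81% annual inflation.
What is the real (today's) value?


Formula: Real value = nominal / (1 + inflation)^years
Price level: (1 + 0.0481)^3 = 1.151352
Real value = $3,450.00 / 1.151352 = $2,996.48

$2,996.48


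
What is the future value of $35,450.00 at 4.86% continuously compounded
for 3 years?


Formula: FV = P * e^(r*t)
Exponent: r*t = 0.0486 * 3 = 0.1458
e^(0.1458) = 1.156965
FV = $35,450.00 * 1.156965 = $41,014.40

$41,014.40


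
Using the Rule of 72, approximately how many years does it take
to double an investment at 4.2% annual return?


Formula: Years ≈ 72 / r
Substituting: Years ≈ 72 / 4.2
Years ≈ 17.1

17.1 years


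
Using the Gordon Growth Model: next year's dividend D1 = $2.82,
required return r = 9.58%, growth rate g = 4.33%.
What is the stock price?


Formula: P = D1 / (r - g)
Spread: r - g = 0.0958 - 0.0433 = 0.0525
Substituting: P = $2.82 / 0.0525
P = $53.71

$53.71


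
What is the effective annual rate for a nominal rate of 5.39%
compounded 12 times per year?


Formula: EAR = (1 + r/m)^m - 1
Period rate: r/m = 0.0539 / 12 = 0.004492
Compounding: (1 + 0.004492)^12 = 1.055252
EAR = 1.055252 - 1 = 0.055252

0.055252


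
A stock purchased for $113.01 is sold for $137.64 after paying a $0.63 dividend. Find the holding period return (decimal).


Formula: HPR = (P1 - P0 + D) / P0
Gain: $137.64 - $113.01 + $0.63 = $25.26
HPR = $25.26 / $113.01 = 0.2235

0.2235


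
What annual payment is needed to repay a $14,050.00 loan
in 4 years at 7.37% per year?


Formula: PMT = PV * r / (1 - (1+r)^(-n))
Denominator: 1 - (1 + 0.0737)^(-4) = 0.247566
Numerator: $14,050.00 * 0.0737 = 1035.485
PMT = 1035.485 / 0.247566 = $4,182.66

$4,182.66


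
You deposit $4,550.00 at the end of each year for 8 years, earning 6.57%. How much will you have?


Formula: FV = PMT * ((1+r)^n - 1) / r
Growth factor: (1 + 0.0657)^8 = 1.663718
Numerator: 1.663718 - 1 = 0.663718
FV = $4,550.00 * 0.663718 / 0.0657 = $45,965.25

$45,965.25


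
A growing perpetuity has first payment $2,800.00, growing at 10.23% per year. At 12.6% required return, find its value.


Formula: PV = C / (r - g)
Spread: r - g = 0.126 - 0.1023 = 0.0237
Substituting: PV = $2,800.00 / 0.0237
PV = $118,143.46

$118,143.46


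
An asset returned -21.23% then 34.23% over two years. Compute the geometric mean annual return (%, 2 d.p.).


Formula: Geometric mean = ((1+r1)*(1+r2))^(1/2) - 1
Product: (1 + -0.2123) * (1 + 0.3423) = 0.7877 * 1.3423 = 1.05733
Square root: 1.05733^0.5 = 1.028265
Geometric mean = 1.028265 - 1 = 0.028265
As percentage: 2.83%

2.83%


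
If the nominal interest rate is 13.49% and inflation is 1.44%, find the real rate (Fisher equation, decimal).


Formula: (1 + r_real) = (1 + r_nom) / (1 + inflation)
Substituting: (1 + r_real) = 1.1349 / 1.0144
(1 + r_real) = 1.118789
r_real = 1.118789 - 1 = 0.118789

0.118789


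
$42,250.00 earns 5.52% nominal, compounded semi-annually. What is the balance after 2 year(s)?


Formula: FV = P * (1 + r/m)^(m*t)
Period rate: r/m = 0.0552 / 2 = 0.0276
Total periods: m*t = 2 * 2 = 4
Growth factor: (1 + 0.0276)^4 = 1.115055
FV = $42,250.00 * 1.115055 = $47,111.08

$47,111.08


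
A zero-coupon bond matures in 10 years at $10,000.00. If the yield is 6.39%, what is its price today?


Formula: Price = FV / (1 + r)^n
Substituting: Price = $10,000.00 / (1 + 0.0639)^10
Discount factor: (1.0639)^10 = 1.857839
Price = $10,000.00 / 1.857839 = $5,382.60

$5,382.60


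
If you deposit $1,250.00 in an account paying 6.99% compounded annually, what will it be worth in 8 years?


Formula: FV = P * (1 + r)^n
Substituting: FV = $1,250.00 * (1 + 0.0699)^8
Growth factor: (1.0699)^8 = 1.716902
FV = $1,250.00 * 1.716902 = $2,146.13

$2,146.13


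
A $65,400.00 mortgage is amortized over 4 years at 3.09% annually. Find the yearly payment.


Formula: PMT = PV * r / (1 - (1+r)^(-n))
Denominator: 1 - (1 + 0.0309)^(-4) = 0.114612
Numerator: $65,400.00 * 0.0309 = 2020.86
PMT = 2020.86 / 0.114612 = $17,632.25

$17,632.25


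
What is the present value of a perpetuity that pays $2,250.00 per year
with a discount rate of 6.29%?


Formula: PV = C / r
Substituting: PV = $2,250.00 / 0.0629
PV = $35,771.07

$35,771.07


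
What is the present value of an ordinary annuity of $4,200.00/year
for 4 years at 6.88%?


Formula: PV = PMT * (1 - (1+r)^(-n)) / r
Discount factor: (1 + 0.0688)^(-4) = 0.766327
Bracket: 1 - 0.766327 = 0.233673
PV = $4,200.00 * 0.233673 / 0.0688 = $14,264.91

$14,264.91


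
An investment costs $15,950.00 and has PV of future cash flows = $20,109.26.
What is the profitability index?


Formula: PI = PV(cash flows) / initial investment
Substituting: PI = $20,109.26 / $15,950.00
PI = 1.2608

1.2608


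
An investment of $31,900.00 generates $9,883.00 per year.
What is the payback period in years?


Formula: Payback = investment / annual cash flow
Substituting: Payback = $31,900.00 / $9,883.00
Payback = 3.2278 years

3.2278 years


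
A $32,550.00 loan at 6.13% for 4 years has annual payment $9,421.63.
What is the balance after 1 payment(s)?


Formula: Balance = PV*(1+r)^k - PMT*((1+r)^k - 1)/r
Growth: (1 + 0.0613)^1 = 1.0613
Accumulated factor: ((1+r)^k - 1)/r = 1.0
Balance = $32,550.00 * 1.0613 - $9,421.63 * 1.0
Balance = $25,123.69

$25,123.69


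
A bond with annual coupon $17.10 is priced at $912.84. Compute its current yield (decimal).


Formula: Current yield = annual coupon / price
Substituting: CY = $17.10 / $912.84
CY = 0.018733

0.018733


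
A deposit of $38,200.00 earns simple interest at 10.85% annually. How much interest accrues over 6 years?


Formula: I = P * r * t
Substituting: I = $38,200.00 * 0.1085 * 6
Step: I = $38,200.00 * 0.651
I = $24,868.20

$24,868.20


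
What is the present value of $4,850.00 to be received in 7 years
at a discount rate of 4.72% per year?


Formula: PV = FV / (1 + r)^n
Substituting: PV = $4,850.00 / (1 + 0.0472)^7
Discount factor: (1.0472)^7 = 1.381044
PV = $4,850.00 / 1.381044 = $3,511.84

$3,511.84


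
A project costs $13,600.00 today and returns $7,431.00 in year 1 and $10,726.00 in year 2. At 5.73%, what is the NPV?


Formula: NPV = C0 + C1/(1+r) + C2/(1+r)^2
Discount C1: $7,431.00 / (1 + 0.0573) = $7,028.28
Discount C2: $10,726.00 / (1 + 0.0573)^2 = $9,594.92
NPV = -$13,600.00 + $7,028.28 + $9,594.92 = $3,023.20

$3,023.20


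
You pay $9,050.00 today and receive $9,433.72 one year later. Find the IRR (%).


Formula: IRR = C1/C0 - 1
Substituting: IRR = $9,433.72 / $9,050.00 - 1
Ratio: 1.0424 - 1 = 0.0424
IRR = 4.24%

4.24%


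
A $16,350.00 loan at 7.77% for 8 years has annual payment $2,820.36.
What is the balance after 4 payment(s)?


Formula: Balance = PV*(1+r)^k - PMT*((1+r)^k - 1)/r
Growth: (1 + 0.0777)^4 = 1.348937
Accumulated factor: ((1+r)^k - 1)/r = 4.490818
Balance = $16,350.00 * 1.348937 - $2,820.36 * 4.490818
Balance = $9,389.39

$9,389.39


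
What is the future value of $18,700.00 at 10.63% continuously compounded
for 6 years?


Formula: FV = P * e^(r*t)
Exponent: r*t = 0.1063 * 6 = 0.6378
e^(0.6378) = 1.892313
FV = $18,700.00 * 1.892313 = $35,386.26

$35,386.26


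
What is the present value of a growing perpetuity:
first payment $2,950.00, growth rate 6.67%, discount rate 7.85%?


Formula: PV = C / (r - g)
Spread: r - g = 0.0785 - 0.0667 = 0.0118
Substituting: PV = $2,950.00 / 0.0118
PV = $250,000.00

$250,000.00


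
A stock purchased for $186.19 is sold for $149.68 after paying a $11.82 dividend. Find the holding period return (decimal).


Formula: HPR = (P1 - P0 + D) / P0
Gain: $149.68 - $186.19 + $11.82 = -$24.69
HPR = -$24.69 / $186.19 = -0.1326

-0.1326


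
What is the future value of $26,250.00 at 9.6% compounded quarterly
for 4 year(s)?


Formula: FV = P * (1 + r/m)^(m*t)
Period rate: r/m = 0.096 / 4 = 0.024
Total periods: m*t = 4 * 4 = 16
Growth factor: (1 + 0.024)^16 = 1.461502
FV = $26,250.00 * 1.461502 = $38,364.42

$38,364.42
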